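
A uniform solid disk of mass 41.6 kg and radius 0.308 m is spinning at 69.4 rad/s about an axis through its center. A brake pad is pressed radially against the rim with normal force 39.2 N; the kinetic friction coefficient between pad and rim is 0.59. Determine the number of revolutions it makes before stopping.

≈ 106 revolutions

I = ½MR² = (1/2)(41.6)(0.308)² = 1.973 kg·m².
Friction force f = μN = (0.59)(39.2) = 23.13 N at the rim; torque magnitude τ = fR = 7.123 N·m, opposing ω.
|α| = τ/I = 7.123/1.973 = 3.610 rad/s² (deceleration).
ω² = ω₀² − 2|α|θ with ω = 0 ⇒ θ = ω₀²/(2|α|) = 667.1 rad = 106.2 rev.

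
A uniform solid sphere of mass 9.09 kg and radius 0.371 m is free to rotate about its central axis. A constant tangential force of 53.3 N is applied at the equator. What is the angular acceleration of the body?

I = (2/5)MR² = (2/5)(9.09)(0.371)² = 0.5005 kg·m².
τ = F R = (53.3)(0.371) = 19.77 N·m.
Newton's second law for rotation, τ = Iα, gives α = τ/I = 19.77/0.5005 = 39.51 rad/s².

α ≈ 39.5 rad/s²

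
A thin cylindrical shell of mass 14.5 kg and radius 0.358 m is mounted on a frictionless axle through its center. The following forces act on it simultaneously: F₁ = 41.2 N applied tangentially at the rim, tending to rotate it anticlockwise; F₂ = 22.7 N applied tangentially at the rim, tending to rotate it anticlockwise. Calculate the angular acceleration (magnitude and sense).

I = MR² = (14.5)(0.358)² = 1.858 kg·m².
Taking anticlockwise as positive: τ₁ = +(41.2)(0.358) = +14.75 N·m; τ₂ = +(22.7)(0.358) = +8.127 N·m.
Net torque τ = 22.88 N·m.
α = τ/I = 22.88/1.858 = 12.31 rad/s².

α ≈ 12.3 rad/s², anticlockwise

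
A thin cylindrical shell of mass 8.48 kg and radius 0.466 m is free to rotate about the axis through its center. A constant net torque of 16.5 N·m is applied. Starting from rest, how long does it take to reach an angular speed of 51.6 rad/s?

t ≈ 5.76 s

I = MR² = (8.48)(0.466)² = 1.841 kg·m².
α = τ/I = 16.5/1.841 = 8.960 rad/s².
ω = αt ⇒ t = ω/α = 51.6/8.960 = 5.759 s.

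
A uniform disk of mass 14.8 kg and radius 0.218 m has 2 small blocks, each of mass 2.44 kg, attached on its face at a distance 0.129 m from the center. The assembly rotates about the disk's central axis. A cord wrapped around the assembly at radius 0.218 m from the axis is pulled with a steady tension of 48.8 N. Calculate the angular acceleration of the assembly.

α ≈ 24.6 rad/s²

I_disk = ½MR² = ½(14.8)(0.218)² = 0.3517 kg·m².
I_blocks = 2·m·r² = 2(2.44)(0.129)² = 0.08121 kg·m².
Total I = 0.4329 kg·m².
τ = F r = (48.8)(0.218) = 10.64 N·m.
α = τ/I = 10.64/0.4329 = 24.58 rad/s².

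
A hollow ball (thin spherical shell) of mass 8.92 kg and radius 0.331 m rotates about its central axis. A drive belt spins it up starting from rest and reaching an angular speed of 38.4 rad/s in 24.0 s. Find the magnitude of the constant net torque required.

I = (2/3)MR² = (2/3)(8.92)(0.331)² = 0.6515 kg·m².
α = Δω/Δt = (38.4 − 0)/24.0 = 1.600 rad/s².
τ = Iα = (0.6515)(1.600) = 1.042 N·m.

τ ≈ 1.04 N·m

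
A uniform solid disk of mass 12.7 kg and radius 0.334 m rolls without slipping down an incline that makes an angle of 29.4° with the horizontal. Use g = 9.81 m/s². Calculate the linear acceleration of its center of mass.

a ≈ 3.21 m/s²

Translation along the incline: Mg sinθ − f = Ma.
Rotation about the center: fR = Iα with I = ½MR². No-slip gives a = αR, so f = (I/R²)a = (1/2)M a.
Substituting: Mg sinθ = (1 + 0.5000)Ma, so a = g sinθ/(1 + 0.5000) = (9.81) sin 29.4° / 1.500 = 3.211 m/s².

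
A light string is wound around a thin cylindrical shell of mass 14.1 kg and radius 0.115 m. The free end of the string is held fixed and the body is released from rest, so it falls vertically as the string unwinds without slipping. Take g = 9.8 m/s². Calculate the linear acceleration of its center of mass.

a ≈ 4.90 m/s²

Translation: Mg − T = Ma. Rotation about the center: TR = Iα with I = MR².
With a = αR: T = (I/R²)a = M a, so Mg = (1 + 1.000)Ma.
a = g/(1 + 1.000) = 9.8/2.000 = 4.900 m/s².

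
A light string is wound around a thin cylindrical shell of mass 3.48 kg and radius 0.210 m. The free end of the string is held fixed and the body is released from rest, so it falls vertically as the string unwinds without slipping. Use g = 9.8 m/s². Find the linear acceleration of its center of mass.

a ≈ 4.90 m/s²

Translation: Mg − T = Ma. Rotation about the center: TR = Iα with I = MR².
With a = αR: T = (I/R²)a = M a, so Mg = (1 + 1.000)Ma.
a = g/(1 + 1.000) = 9.8/2.000 = 4.900 m/s².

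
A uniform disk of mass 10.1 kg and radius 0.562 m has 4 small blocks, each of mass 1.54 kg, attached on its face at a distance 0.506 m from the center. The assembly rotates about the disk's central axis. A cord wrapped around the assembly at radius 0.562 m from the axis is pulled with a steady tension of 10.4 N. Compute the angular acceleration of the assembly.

I_disk = ½MR² = ½(10.1)(0.562)² = 1.595 kg·m².
I_blocks = 4·m·r² = 4(1.54)(0.506)² = 1.577 kg·m².
Total I = 3.172 kg·m².
τ = F r = (10.4)(0.562) = 5.845 N·m.
α = τ/I = 5.845/3.172 = 1.843 rad/s².

α ≈ 1.84 rad/s²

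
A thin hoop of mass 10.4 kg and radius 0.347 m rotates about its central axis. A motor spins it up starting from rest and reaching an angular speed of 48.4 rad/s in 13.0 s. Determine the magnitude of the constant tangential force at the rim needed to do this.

I = MR² = (10.4)(0.347)² = 1.252 kg·m².
α = Δω/Δt = (48.4 − 0)/13.0 = 3.723 rad/s².
The required torque is τ = Iα = (1.252)(3.723) = 4.662 N·m.
A tangential force at the rim gives τ = FR, so F = τ/R = 4.662/0.347 = 13.44 N.

F ≈ 13.4 N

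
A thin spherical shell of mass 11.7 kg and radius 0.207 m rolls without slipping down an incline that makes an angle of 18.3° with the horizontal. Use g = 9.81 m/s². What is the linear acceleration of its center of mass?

a ≈ 1.85 m/s²

Translation along the incline: Mg sinθ − f = Ma.
Rotation about the center: fR = Iα with I = (2/3)MR². No-slip gives a = αR, so f = (I/R²)a = (2/3)M a.
Substituting: Mg sinθ = (1 + 0.6667)Ma, so a = g sinθ/(1 + 0.6667) = (9.81) sin 18.3° / 1.667 = 1.848 m/s².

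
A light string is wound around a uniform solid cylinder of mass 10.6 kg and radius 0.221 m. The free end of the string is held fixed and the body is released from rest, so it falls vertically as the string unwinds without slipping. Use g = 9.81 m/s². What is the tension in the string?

Translation: Mg − T = Ma. Rotation about the center: TR = Iα with I = ½MR².
With a = αR: T = (I/R²)a = (1/2)M a, so Mg = (1 + 0.5000)Ma.
a = g/(1 + 0.5000) = 9.81/1.500 = 6.540 m/s².
T = 0.5000·M·a = (0.5000)(10.6)(6.540) = 34.66 N.

T ≈ 34.7 N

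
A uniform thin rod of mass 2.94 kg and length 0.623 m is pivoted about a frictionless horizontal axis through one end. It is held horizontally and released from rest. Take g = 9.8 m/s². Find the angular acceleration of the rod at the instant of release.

About the pivot, I = (1/3)ML² = (1/3)(2.94)(0.623)² = 0.3804 kg·m².
The weight acts at the center, a distance L/2 = 0.3115 m from the pivot; τ = Mg(L/2) = 8.975 N·m.
α = τ/I = 8.975/0.3804 = 23.60 rad/s².

α ≈ 23.6 rad/s²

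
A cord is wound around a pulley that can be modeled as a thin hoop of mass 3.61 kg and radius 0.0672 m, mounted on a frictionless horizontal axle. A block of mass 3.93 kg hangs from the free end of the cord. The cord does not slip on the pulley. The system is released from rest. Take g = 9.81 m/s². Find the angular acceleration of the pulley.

I = MR² = (3.61)(0.0672)² = 0.01630 kg·m².
Block: mg − T = ma. Pulley: TR = Iα. No-slip: a = αR, so T = (I/R²)a = 3.610·a.
Then mg = (m + 3.610)a, so a = (3.93)(9.81)/(3.93 + 3.610) = 5.113 m/s².
α = a/R = 5.113/0.0672 = 76.09 rad/s².

α ≈ 76.1 rad/s²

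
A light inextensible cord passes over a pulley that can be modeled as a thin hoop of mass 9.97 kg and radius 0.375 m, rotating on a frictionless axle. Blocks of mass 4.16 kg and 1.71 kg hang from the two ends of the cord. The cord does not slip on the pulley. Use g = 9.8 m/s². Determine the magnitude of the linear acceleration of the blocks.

I = MR² = (9.97)(0.375)² = 1.402 kg·m².
Heavier block: m₁g − T₁ = m₁a. Lighter block: T₂ − m₂g = m₂a.
Pulley: (T₁ − T₂)R = Iα = I(a/R), so T₁ − T₂ = (I/R²)a = 1·M_p a = 9.970·a.
Adding the three: (m₁ − m₂)g = (m₁ + m₂ + 9.970)a, so a = (4.16 − 1.71)(9.8)/(4.16 + 1.71 + 9.970) = 1.516 m/s².

a ≈ 1.52 m/s²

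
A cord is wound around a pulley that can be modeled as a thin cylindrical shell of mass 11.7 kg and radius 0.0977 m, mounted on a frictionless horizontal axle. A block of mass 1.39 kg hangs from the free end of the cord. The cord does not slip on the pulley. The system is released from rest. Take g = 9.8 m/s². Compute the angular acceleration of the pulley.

α ≈ 10.7 rad/s²

I = MR² = (11.7)(0.0977)² = 0.1117 kg·m².
Block: mg − T = ma. Pulley: TR = Iα. No-slip: a = αR, so T = (I/R²)a = 11.70·a.
Then mg = (m + 11.70)a, so a = (1.39)(9.8)/(1.39 + 11.70) = 1.041 m/s².
α = a/R = 1.041/0.0977 = 10.65 rad/s².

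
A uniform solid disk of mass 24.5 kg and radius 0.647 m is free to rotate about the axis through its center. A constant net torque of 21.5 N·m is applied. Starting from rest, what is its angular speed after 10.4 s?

ω ≈ 43.6 rad/s

I = ½MR² = (1/2)(24.5)(0.647)² = 5.128 kg·m².
α = τ/I = 21.5/5.128 = 4.193 rad/s².
ω = ω₀ + αt = 0 + (4.193)(10.4) = 43.60 rad/s.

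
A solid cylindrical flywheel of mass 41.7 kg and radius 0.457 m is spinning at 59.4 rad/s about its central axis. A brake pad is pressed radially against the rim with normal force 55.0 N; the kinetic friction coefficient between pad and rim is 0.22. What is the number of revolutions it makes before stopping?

I = ½MR² = (1/2)(41.7)(0.457)² = 4.355 kg·m².
Friction force f = μN = (0.22)(55.0) = 12.10 N at the rim; torque magnitude τ = fR = 5.530 N·m, opposing ω.
|α| = τ/I = 5.530/4.355 = 1.270 rad/s² (deceleration).
ω² = ω₀² − 2|α|θ with ω = 0 ⇒ θ = ω₀²/(2|α|) = 1389 rad = 221.1 rev.

≈ 221 revolutions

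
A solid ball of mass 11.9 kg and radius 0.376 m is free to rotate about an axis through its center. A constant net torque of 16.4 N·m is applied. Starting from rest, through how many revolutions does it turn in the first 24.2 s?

I = (2/5)MR² = (2/5)(11.9)(0.376)² = 0.6729 kg·m².
α = τ/I = 16.4/0.6729 = 24.37 rad/s².
θ = ½αt² = ½(24.37)(24.2)² = 7136 rad.
Revolutions = θ/(2π) = 1136.

≈ 1140 revolutions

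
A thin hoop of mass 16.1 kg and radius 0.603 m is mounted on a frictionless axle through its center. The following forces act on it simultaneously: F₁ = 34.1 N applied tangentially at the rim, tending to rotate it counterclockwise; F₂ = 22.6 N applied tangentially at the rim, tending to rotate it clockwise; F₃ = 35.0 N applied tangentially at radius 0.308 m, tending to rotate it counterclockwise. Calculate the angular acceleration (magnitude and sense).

α ≈ 3.03 rad/s², counterclockwise

I = MR² = (16.1)(0.603)² = 5.854 kg·m².
Taking counterclockwise as positive: τ₁ = +(34.1)(0.603) = +20.56 N·m; τ₂ = −(22.6)(0.603) = −13.63 N·m; τ₃ = +(35.0)(0.308) = +10.78 N·m.
Net torque τ = 17.71 N·m.
α = τ/I = 17.71/5.854 = 3.026 rad/s².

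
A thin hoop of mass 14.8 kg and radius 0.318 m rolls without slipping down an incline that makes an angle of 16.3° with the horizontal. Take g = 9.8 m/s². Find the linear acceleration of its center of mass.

a ≈ 1.38 m/s²

Translation along the incline: Mg sinθ − f = Ma.
Rotation about the center: fR = Iα with I = MR². No-slip gives a = αR, so f = (I/R²)a = M a.
Substituting: Mg sinθ = (1 + 1.000)Ma, so a = g sinθ/(1 + 1.000) = (9.8) sin 16.3° / 2.000 = 1.375 m/s².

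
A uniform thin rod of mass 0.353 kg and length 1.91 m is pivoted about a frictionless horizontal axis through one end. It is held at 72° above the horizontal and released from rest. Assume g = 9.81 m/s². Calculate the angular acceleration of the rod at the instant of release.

α ≈ 2.38 rad/s²

About the pivot, I = (1/3)ML² = (1/3)(0.353)(1.91)² = 0.4293 kg·m².
The weight acts at the center, a distance L/2 = 0.9550 m from the pivot; τ = Mg(L/2) cos 72° = 1.022 N·m.
α = τ/I = 1.022/0.4293 = 2.381 rad/s².
(Equivalently α = (3g/(2L)) cos 72° = 2.381 rad/s².)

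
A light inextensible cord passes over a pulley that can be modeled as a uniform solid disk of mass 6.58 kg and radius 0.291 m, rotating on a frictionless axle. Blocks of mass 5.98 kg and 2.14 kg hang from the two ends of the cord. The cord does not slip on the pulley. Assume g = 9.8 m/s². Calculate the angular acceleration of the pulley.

I = ½MR² = (1/2)(6.58)(0.291)² = 0.2786 kg·m².
Heavier block: m₁g − T₁ = m₁a. Lighter block: T₂ − m₂g = m₂a.
Pulley: (T₁ − T₂)R = Iα = I(a/R), so T₁ − T₂ = (I/R²)a = (1/2)M_p a = 3.290·a.
Adding the three: (m₁ − m₂)g = (m₁ + m₂ + 3.290)a, so a = (5.98 − 2.14)(9.8)/(5.98 + 2.14 + 3.290) = 3.298 m/s².
α = a/R = 3.298/0.291 = 11.33 rad/s².

α ≈ 11.3 rad/s²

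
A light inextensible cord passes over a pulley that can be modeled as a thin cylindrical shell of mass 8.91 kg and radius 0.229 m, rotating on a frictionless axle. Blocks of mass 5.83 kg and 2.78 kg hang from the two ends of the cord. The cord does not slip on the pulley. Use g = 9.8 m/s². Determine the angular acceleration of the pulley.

α ≈ 7.45 rad/s²

I = MR² = (8.91)(0.229)² = 0.4672 kg·m².
Heavier block: m₁g − T₁ = m₁a. Lighter block: T₂ − m₂g = m₂a.
Pulley: (T₁ − T₂)R = Iα = I(a/R), so T₁ − T₂ = (I/R²)a = 1·M_p a = 8.910·a.
Adding the three: (m₁ − m₂)g = (m₁ + m₂ + 8.910)a, so a = (5.83 − 2.78)(9.8)/(5.83 + 2.78 + 8.910) = 1.706 m/s².
α = a/R = 1.706/0.229 = 7.450 rad/s².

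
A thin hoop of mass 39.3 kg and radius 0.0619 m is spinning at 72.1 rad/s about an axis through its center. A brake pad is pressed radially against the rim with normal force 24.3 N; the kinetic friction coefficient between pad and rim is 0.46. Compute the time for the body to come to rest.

t ≈ 15.7 s

I = MR² = (39.3)(0.0619)² = 0.1506 kg·m².
Friction force f = μN = (0.46)(24.3) = 11.18 N at the rim; torque magnitude τ = fR = 0.6919 N·m, opposing ω.
|α| = τ/I = 0.6919/0.1506 = 4.595 rad/s² (deceleration).
0 = ω₀ − |α|t ⇒ t = ω₀/|α| = 72.1/4.595 = 15.69 s.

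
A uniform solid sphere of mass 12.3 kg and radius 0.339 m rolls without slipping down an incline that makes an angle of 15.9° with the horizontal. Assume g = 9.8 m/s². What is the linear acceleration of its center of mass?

a ≈ 1.92 m/s²

Translation along the incline: Mg sinθ − f = Ma.
Rotation about the center: fR = Iα with I = (2/5)MR². No-slip gives a = αR, so f = (I/R²)a = (2/5)M a.
Substituting: Mg sinθ = (1 + 0.4000)Ma, so a = g sinθ/(1 + 0.4000) = (9.8) sin 15.9° / 1.400 = 1.918 m/s².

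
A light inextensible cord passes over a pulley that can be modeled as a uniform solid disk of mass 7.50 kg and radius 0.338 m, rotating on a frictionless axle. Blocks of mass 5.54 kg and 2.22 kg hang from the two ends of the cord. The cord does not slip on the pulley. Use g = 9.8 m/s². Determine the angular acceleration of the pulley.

I = ½MR² = (1/2)(7.50)(0.338)² = 0.4284 kg·m².
Heavier block: m₁g − T₁ = m₁a. Lighter block: T₂ − m₂g = m₂a.
Pulley: (T₁ − T₂)R = Iα = I(a/R), so T₁ − T₂ = (I/R²)a = (1/2)M_p a = 3.750·a.
Adding the three: (m₁ − m₂)g = (m₁ + m₂ + 3.750)a, so a = (5.54 − 2.22)(9.8)/(5.54 + 2.22 + 3.750) = 2.827 m/s².
α = a/R = 2.827/0.338 = 8.363 rad/s².

α ≈ 8.36 rad/s²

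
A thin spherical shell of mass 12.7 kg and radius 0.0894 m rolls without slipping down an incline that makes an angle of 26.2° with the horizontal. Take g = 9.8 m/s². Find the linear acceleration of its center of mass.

Translation along the incline: Mg sinθ − f = Ma.
Rotation about the center: fR = Iα with I = (2/3)MR². No-slip gives a = αR, so f = (I/R²)a = (2/3)M a.
Substituting: Mg sinθ = (1 + 0.6667)Ma, so a = g sinθ/(1 + 0.6667) = (9.8) sin 26.2° / 1.667 = 2.596 m/s².

a ≈ 2.60 m/s²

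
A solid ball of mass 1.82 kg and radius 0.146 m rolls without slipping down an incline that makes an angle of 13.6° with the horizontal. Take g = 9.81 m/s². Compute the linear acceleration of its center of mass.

Translation along the incline: Mg sinθ − f = Ma.
Rotation about the center: fR = Iα with I = (2/5)MR². No-slip gives a = αR, so f = (I/R²)a = (2/5)M a.
Substituting: Mg sinθ = (1 + 0.4000)Ma, so a = g sinθ/(1 + 0.4000) = (9.81) sin 13.6° / 1.400 = 1.648 m/s².

a ≈ 1.65 m/s²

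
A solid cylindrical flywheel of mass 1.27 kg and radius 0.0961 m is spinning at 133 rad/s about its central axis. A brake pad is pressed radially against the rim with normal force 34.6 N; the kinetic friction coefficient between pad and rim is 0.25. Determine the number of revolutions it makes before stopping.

≈ 9.93 revolutions

I = ½MR² = (1/2)(1.27)(0.0961)² = 0.005864 kg·m².
Friction force f = μN = (0.25)(34.6) = 8.650 N at the rim; torque magnitude τ = fR = 0.8313 N·m, opposing ω.
|α| = τ/I = 0.8313/0.005864 = 141.7 rad/s² (deceleration).
ω² = ω₀² − 2|α|θ with ω = 0 ⇒ θ = ω₀²/(2|α|) = 62.40 rad = 9.931 rev.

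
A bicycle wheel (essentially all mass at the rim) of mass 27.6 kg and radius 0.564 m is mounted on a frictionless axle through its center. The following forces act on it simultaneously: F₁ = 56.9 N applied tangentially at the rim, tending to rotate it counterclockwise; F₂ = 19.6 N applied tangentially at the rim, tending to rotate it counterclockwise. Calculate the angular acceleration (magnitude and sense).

α ≈ 4.91 rad/s², counterclockwise

I = MR² = (27.6)(0.564)² = 8.779 kg·m².
Taking counterclockwise as positive: τ₁ = +(56.9)(0.564) = +32.09 N·m; τ₂ = +(19.6)(0.564) = +11.05 N·m.
Net torque τ = 43.15 N·m.
α = τ/I = 43.15/8.779 = 4.914 rad/s².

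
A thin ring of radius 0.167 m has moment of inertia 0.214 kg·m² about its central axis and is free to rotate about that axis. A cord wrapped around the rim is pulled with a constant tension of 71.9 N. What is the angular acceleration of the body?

α ≈ 56.1 rad/s²

τ = F R = (71.9)(0.167) = 12.01 N·m.
From τ = Iα: α = 12.01/0.2140 = 56.11 rad/s².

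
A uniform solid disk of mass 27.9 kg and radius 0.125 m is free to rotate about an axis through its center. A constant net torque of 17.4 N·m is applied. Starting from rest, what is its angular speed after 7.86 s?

ω ≈ 627 rad/s

I = ½MR² = (1/2)(27.9)(0.125)² = 0.2180 kg·m².
α = τ/I = 17.4/0.2180 = 79.83 rad/s².
ω = ω₀ + αt = 0 + (79.83)(7.86) = 627.4 rad/s.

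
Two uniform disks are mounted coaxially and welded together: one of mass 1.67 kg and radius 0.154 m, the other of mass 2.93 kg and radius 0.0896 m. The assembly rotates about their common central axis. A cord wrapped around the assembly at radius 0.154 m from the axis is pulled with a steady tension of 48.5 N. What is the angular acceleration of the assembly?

α ≈ 237 rad/s²

I = ½M₁R₁² + ½M₂R₂² = ½(1.67)(0.154)² + ½(2.93)(0.0896)² = 0.03156 kg·m².
τ = F r = (48.5)(0.154) = 7.469 N·m.
α = τ/I = 7.469/0.03156 = 236.6 rad/s².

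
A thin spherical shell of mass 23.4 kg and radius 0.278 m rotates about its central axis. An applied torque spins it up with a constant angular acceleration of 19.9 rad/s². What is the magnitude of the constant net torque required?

τ ≈ 24.0 N·m

I = (2/3)MR² = (2/3)(23.4)(0.278)² = 1.206 kg·m².
τ = Iα = (1.206)(19.90) = 23.99 N·m.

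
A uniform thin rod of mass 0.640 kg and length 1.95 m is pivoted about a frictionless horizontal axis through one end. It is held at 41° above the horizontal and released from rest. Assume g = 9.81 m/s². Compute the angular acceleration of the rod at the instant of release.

About the pivot, I = (1/3)ML² = (1/3)(0.640)(1.95)² = 0.8112 kg·m².
The weight acts at the center, a distance L/2 = 0.9750 m from the pivot; τ = Mg(L/2) cos 41° = 4.620 N·m.
α = τ/I = 4.620/0.8112 = 5.695 rad/s².
(Equivalently α = (3g/(2L)) cos 41° = 5.695 rad/s².)

α ≈ 5.70 rad/s²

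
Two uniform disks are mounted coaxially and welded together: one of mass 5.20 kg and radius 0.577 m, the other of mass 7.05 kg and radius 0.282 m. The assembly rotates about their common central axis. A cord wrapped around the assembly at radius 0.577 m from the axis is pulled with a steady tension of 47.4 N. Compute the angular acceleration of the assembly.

α ≈ 23.9 rad/s²

I = ½M₁R₁² + ½M₂R₂² = ½(5.20)(0.577)² + ½(7.05)(0.282)² = 1.146 kg·m².
τ = F r = (47.4)(0.577) = 27.35 N·m.
α = τ/I = 27.35/1.146 = 23.87 rad/s².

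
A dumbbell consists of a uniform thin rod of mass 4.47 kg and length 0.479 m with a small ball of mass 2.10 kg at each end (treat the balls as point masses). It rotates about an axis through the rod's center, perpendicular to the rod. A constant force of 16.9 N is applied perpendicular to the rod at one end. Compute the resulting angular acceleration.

α ≈ 12.4 rad/s²

I_rod = (1/12)ML² = (1/12)(4.47)(0.479)² = 0.08547 kg·m².
I_balls = 2·m·(L/2)² = 2(2.10)(0.2395)² = 0.2409 kg·m².
Total I = 0.3264 kg·m².
τ = F·(L/2) = (16.9)(0.239) = 4.048 N·m.
α = τ/I = 4.048/0.3264 = 12.40 rad/s².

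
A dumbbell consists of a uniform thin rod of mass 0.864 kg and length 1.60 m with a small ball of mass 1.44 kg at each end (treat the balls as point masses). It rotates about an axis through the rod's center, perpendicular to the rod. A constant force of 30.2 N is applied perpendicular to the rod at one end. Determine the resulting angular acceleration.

α ≈ 11.9 rad/s²

I_rod = (1/12)ML² = (1/12)(0.864)(1.60)² = 0.1843 kg·m².
I_balls = 2·m·(L/2)² = 2(1.44)(0.8000)² = 1.843 kg·m².
Total I = 2.028 kg·m².
τ = F·(L/2) = (30.2)(0.800) = 24.16 N·m.
α = τ/I = 24.16/2.028 = 11.92 rad/s².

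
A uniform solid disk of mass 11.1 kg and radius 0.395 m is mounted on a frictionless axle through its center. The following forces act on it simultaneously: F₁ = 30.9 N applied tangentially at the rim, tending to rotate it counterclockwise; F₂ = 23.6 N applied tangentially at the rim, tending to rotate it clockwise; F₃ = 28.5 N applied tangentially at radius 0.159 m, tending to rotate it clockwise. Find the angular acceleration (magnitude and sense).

α ≈ 1.90 rad/s², clockwise

I = ½MR² = (1/2)(11.1)(0.395)² = 0.8659 kg·m².
Taking counterclockwise as positive: τ₁ = +(30.9)(0.395) = +12.21 N·m; τ₂ = −(23.6)(0.395) = −9.322 N·m; τ₃ = −(28.5)(0.159) = −4.532 N·m.
Net torque τ = -1.648 N·m.
α = τ/I = -1.648/0.8659 = -1.903 rad/s².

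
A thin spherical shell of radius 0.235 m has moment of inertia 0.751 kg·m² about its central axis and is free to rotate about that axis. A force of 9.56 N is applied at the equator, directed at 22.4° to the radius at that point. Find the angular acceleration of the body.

α ≈ 1.14 rad/s²

Only the tangential component produces torque: τ = F R sinθ = (9.56)(0.235) sin 22.4° = 0.8561 N·m.
From τ = Iα: α = 0.8561/0.7510 = 1.140 rad/s².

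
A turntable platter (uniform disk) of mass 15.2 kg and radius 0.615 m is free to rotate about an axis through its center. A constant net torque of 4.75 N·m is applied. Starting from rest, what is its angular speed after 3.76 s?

ω ≈ 6.21 rad/s

I = ½MR² = (1/2)(15.2)(0.615)² = 2.875 kg·m².
α = τ/I = 4.75/2.875 = 1.652 rad/s².
ω = ω₀ + αt = 0 + (1.652)(3.76) = 6.213 rad/s.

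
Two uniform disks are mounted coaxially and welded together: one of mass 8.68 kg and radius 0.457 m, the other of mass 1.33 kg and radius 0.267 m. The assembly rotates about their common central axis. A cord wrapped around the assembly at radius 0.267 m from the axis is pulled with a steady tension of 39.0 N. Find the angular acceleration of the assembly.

α ≈ 10.9 rad/s²

I = ½M₁R₁² + ½M₂R₂² = ½(8.68)(0.457)² + ½(1.33)(0.267)² = 0.9538 kg·m².
τ = F r = (39.0)(0.267) = 10.41 N·m.
α = τ/I = 10.41/0.9538 = 10.92 rad/s².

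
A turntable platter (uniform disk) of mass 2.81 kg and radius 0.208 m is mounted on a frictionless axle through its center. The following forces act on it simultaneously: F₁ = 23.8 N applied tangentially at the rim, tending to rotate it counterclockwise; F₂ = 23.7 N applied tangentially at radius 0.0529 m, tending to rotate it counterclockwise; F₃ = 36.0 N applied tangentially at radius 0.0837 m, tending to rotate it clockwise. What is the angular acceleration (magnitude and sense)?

α ≈ 52.5 rad/s², counterclockwise

I = ½MR² = (1/2)(2.81)(0.208)² = 0.06079 kg·m².
Taking counterclockwise as positive: τ₁ = +(23.8)(0.208) = +4.950 N·m; τ₂ = +(23.7)(0.0529) = +1.254 N·m; τ₃ = −(36.0)(0.0837) = −3.013 N·m.
Net torque τ = 3.191 N·m.
α = τ/I = 3.191/0.06079 = 52.49 rad/s².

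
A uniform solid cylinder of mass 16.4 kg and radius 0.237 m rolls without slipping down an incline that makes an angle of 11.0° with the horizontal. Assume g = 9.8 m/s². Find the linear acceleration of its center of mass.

a ≈ 1.25 m/s²

Translation along the incline: Mg sinθ − f = Ma.
Rotation about the center: fR = Iα with I = ½MR². No-slip gives a = αR, so f = (I/R²)a = (1/2)M a.
Substituting: Mg sinθ = (1 + 0.5000)Ma, so a = g sinθ/(1 + 0.5000) = (9.8) sin 11.0° / 1.500 = 1.247 m/s².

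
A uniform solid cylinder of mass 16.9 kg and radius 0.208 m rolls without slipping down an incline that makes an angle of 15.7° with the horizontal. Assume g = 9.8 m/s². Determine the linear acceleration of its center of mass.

a ≈ 1.77 m/s²

Translation along the incline: Mg sinθ − f = Ma.
Rotation about the center: fR = Iα with I = ½MR². No-slip gives a = αR, so f = (I/R²)a = (1/2)M a.
Substituting: Mg sinθ = (1 + 0.5000)Ma, so a = g sinθ/(1 + 0.5000) = (9.8) sin 15.7° / 1.500 = 1.768 m/s².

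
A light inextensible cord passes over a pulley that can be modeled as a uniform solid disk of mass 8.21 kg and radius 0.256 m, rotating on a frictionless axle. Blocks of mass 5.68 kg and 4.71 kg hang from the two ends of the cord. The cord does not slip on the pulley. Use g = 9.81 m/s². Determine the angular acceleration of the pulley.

α ≈ 2.56 rad/s²

I = ½MR² = (1/2)(8.21)(0.256)² = 0.2690 kg·m².
Heavier block: m₁g − T₁ = m₁a. Lighter block: T₂ − m₂g = m₂a.
Pulley: (T₁ − T₂)R = Iα = I(a/R), so T₁ − T₂ = (I/R²)a = (1/2)M_p a = 4.105·a.
Adding the three: (m₁ − m₂)g = (m₁ + m₂ + 4.105)a, so a = (5.68 − 4.71)(9.81)/(5.68 + 4.71 + 4.105) = 0.6565 m/s².
α = a/R = 0.6565/0.256 = 2.564 rad/s².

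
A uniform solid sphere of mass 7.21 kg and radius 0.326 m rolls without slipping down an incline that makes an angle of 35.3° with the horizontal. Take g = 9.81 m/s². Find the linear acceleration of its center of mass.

Translation along the incline: Mg sinθ − f = Ma.
Rotation about the center: fR = Iα with I = (2/5)MR². No-slip gives a = αR, so f = (I/R²)a = (2/5)M a.
Substituting: Mg sinθ = (1 + 0.4000)Ma, so a = g sinθ/(1 + 0.4000) = (9.81) sin 35.3° / 1.400 = 4.049 m/s².

a ≈ 4.05 m/s²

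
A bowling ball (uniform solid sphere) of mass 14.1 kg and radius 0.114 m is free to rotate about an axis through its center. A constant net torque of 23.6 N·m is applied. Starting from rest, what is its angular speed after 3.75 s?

I = (2/5)MR² = (2/5)(14.1)(0.114)² = 0.07330 kg·m².
α = τ/I = 23.6/0.07330 = 322.0 rad/s².
ω = ω₀ + αt = 0 + (322.0)(3.75) = 1207 rad/s.

ω ≈ 1210 rad/s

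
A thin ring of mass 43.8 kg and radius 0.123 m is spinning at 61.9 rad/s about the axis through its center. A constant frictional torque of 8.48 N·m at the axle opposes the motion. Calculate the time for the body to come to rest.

I = MR² = (43.8)(0.123)² = 0.6627 kg·m².
The net torque has magnitude 8.48 N·m, opposing ω.
|α| = τ/I = 8.480/0.6627 = 12.80 rad/s² (deceleration).
0 = ω₀ − |α|t ⇒ t = ω₀/|α| = 61.9/12.80 = 4.837 s.

t ≈ 4.84 s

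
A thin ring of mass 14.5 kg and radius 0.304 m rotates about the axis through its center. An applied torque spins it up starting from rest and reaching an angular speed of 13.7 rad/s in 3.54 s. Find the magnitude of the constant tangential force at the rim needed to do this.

I = MR² = (14.5)(0.304)² = 1.340 kg·m².
α = Δω/Δt = (13.7 − 0)/3.54 = 3.870 rad/s².
The required torque is τ = Iα = (1.340)(3.870) = 5.186 N·m.
A tangential force at the rim gives τ = FR, so F = τ/R = 5.186/0.304 = 17.06 N.

F ≈ 17.1 N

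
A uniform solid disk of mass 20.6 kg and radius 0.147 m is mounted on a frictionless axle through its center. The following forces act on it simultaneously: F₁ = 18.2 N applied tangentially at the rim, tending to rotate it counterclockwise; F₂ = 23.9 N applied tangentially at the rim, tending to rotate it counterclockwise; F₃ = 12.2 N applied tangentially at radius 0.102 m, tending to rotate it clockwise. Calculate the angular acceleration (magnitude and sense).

α ≈ 22.2 rad/s², counterclockwise

I = ½MR² = (1/2)(20.6)(0.147)² = 0.2226 kg·m².
Taking counterclockwise as positive: τ₁ = +(18.2)(0.147) = +2.675 N·m; τ₂ = +(23.9)(0.147) = +3.513 N·m; τ₃ = −(12.2)(0.102) = −1.244 N·m.
Net torque τ = 4.944 N·m.
α = τ/I = 4.944/0.2226 = 22.21 rad/s².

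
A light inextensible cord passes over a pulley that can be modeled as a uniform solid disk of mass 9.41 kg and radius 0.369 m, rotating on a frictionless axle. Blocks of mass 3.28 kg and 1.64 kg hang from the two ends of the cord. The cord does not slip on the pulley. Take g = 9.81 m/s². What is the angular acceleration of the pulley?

α ≈ 4.53 rad/s²

I = ½MR² = (1/2)(9.41)(0.369)² = 0.6406 kg·m².
Heavier block: m₁g − T₁ = m₁a. Lighter block: T₂ − m₂g = m₂a.
Pulley: (T₁ − T₂)R = Iα = I(a/R), so T₁ − T₂ = (I/R²)a = (1/2)M_p a = 4.705·a.
Adding the three: (m₁ − m₂)g = (m₁ + m₂ + 4.705)a, so a = (3.28 − 1.64)(9.81)/(3.28 + 1.64 + 4.705) = 1.672 m/s².
α = a/R = 1.672/0.369 = 4.530 rad/s².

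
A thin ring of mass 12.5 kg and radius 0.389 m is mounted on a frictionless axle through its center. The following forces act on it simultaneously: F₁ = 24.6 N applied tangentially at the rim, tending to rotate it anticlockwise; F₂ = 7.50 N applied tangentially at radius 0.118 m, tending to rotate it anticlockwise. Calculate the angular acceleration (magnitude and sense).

α ≈ 5.53 rad/s², anticlockwise

I = MR² = (12.5)(0.389)² = 1.892 kg·m².
Taking anticlockwise as positive: τ₁ = +(24.6)(0.389) = +9.569 N·m; τ₂ = +(7.50)(0.118) = +0.8850 N·m.
Net torque τ = 10.45 N·m.
α = τ/I = 10.45/1.892 = 5.527 rad/s².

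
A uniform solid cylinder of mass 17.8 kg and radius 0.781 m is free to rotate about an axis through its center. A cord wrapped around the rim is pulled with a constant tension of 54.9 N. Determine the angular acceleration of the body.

I = ½MR² = (1/2)(17.8)(0.781)² = 5.429 kg·m².
τ = F R = (54.9)(0.781) = 42.88 N·m.
From τ = Iα: α = 42.88/5.429 = 7.898 rad/s².

α ≈ 7.90 rad/s²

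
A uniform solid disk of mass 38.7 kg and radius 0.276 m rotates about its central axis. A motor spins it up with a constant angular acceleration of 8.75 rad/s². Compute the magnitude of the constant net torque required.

τ ≈ 12.9 N·m

I = ½MR² = (1/2)(38.7)(0.276)² = 1.474 kg·m².
τ = Iα = (1.474)(8.750) = 12.90 N·m.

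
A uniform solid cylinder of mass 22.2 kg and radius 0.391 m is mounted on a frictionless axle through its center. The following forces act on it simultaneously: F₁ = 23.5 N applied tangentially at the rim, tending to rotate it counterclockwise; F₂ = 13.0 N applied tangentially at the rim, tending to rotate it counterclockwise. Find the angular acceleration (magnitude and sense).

α ≈ 8.41 rad/s², counterclockwise

I = ½MR² = (1/2)(22.2)(0.391)² = 1.697 kg·m².
Taking counterclockwise as positive: τ₁ = +(23.5)(0.391) = +9.189 N·m; τ₂ = +(13.0)(0.391) = +5.083 N·m.
Net torque τ = 14.27 N·m.
α = τ/I = 14.27/1.697 = 8.410 rad/s².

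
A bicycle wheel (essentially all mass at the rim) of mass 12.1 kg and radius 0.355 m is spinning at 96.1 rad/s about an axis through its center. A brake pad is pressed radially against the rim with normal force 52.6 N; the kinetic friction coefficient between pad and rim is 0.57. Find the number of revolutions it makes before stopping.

≈ 105 revolutions

I = MR² = (12.1)(0.355)² = 1.525 kg·m².
Friction force f = μN = (0.57)(52.6) = 29.98 N at the rim; torque magnitude τ = fR = 10.64 N·m, opposing ω.
|α| = τ/I = 10.64/1.525 = 6.980 rad/s² (deceleration).
ω² = ω₀² − 2|α|θ with ω = 0 ⇒ θ = ω₀²/(2|α|) = 661.6 rad = 105.3 rev.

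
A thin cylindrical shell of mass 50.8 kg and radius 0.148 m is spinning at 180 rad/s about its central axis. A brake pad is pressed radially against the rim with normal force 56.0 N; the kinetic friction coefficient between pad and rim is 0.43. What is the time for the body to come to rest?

t ≈ 56.2 s

I = MR² = (50.8)(0.148)² = 1.113 kg·m².
Friction force f = μN = (0.43)(56.0) = 24.08 N at the rim; torque magnitude τ = fR = 3.564 N·m, opposing ω.
|α| = τ/I = 3.564/1.113 = 3.203 rad/s² (deceleration).
0 = ω₀ − |α|t ⇒ t = ω₀/|α| = 180/3.203 = 56.20 s.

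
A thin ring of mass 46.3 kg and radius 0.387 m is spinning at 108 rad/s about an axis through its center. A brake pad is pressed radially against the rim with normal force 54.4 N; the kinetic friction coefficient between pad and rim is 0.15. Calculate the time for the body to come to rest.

t ≈ 237 s

I = MR² = (46.3)(0.387)² = 6.934 kg·m².
Friction force f = μN = (0.15)(54.4) = 8.160 N at the rim; torque magnitude τ = fR = 3.158 N·m, opposing ω.
|α| = τ/I = 3.158/6.934 = 0.4554 rad/s² (deceleration).
0 = ω₀ − |α|t ⇒ t = ω₀/|α| = 108/0.4554 = 237.2 s.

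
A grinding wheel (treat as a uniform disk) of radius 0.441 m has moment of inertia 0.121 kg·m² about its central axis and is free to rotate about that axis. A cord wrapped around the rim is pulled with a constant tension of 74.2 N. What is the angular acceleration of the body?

τ = F R = (74.2)(0.441) = 32.72 N·m.
From τ = Iα: α = 32.72/0.1210 = 270.4 rad/s².

α ≈ 270 rad/s²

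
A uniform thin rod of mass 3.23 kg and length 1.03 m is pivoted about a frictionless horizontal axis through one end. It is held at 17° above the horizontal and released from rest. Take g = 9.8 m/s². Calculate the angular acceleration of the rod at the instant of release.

α ≈ 13.6 rad/s²

About the pivot, I = (1/3)ML² = (1/3)(3.23)(1.03)² = 1.142 kg·m².
The weight acts at the center, a distance L/2 = 0.5150 m from the pivot; τ = Mg(L/2) cos 17° = 15.59 N·m.
α = τ/I = 15.59/1.142 = 13.65 rad/s².
(Equivalently α = (3g/(2L)) cos 17° = 13.65 rad/s².)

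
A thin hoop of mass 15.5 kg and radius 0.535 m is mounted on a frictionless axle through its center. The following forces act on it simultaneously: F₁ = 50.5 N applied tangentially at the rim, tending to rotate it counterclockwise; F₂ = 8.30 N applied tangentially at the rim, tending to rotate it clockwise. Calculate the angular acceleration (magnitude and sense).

α ≈ 5.09 rad/s², counterclockwise

I = MR² = (15.5)(0.535)² = 4.436 kg·m².
Taking counterclockwise as positive: τ₁ = +(50.5)(0.535) = +27.02 N·m; τ₂ = −(8.30)(0.535) = −4.441 N·m.
Net torque τ = 22.58 N·m.
α = τ/I = 22.58/4.436 = 5.089 rad/s².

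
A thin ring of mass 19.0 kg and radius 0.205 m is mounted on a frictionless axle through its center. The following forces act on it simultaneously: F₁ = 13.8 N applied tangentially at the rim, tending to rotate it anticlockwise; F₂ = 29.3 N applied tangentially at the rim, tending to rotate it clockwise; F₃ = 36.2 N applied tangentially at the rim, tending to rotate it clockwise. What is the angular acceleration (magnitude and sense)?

I = MR² = (19.0)(0.205)² = 0.7985 kg·m².
Taking anticlockwise as positive: τ₁ = +(13.8)(0.205) = +2.829 N·m; τ₂ = −(29.3)(0.205) = −6.006 N·m; τ₃ = −(36.2)(0.205) = −7.421 N·m.
Net torque τ = -10.60 N·m.
α = τ/I = -10.60/0.7985 = -13.27 rad/s².

α ≈ 13.3 rad/s², clockwise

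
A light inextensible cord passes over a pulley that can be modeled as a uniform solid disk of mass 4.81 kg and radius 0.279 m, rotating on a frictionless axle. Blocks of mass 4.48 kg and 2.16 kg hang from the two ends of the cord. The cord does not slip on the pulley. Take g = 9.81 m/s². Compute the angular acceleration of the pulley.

I = ½MR² = (1/2)(4.81)(0.279)² = 0.1872 kg·m².
Heavier block: m₁g − T₁ = m₁a. Lighter block: T₂ − m₂g = m₂a.
Pulley: (T₁ − T₂)R = Iα = I(a/R), so T₁ − T₂ = (I/R²)a = (1/2)M_p a = 2.405·a.
Adding the three: (m₁ − m₂)g = (m₁ + m₂ + 2.405)a, so a = (4.48 − 2.16)(9.81)/(4.48 + 2.16 + 2.405) = 2.516 m/s².
α = a/R = 2.516/0.279 = 9.019 rad/s².

α ≈ 9.02 rad/s²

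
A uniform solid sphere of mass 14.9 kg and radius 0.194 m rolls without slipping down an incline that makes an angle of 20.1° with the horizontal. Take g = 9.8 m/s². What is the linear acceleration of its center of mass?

Translation along the incline: Mg sinθ − f = Ma.
Rotation about the center: fR = Iα with I = (2/5)MR². No-slip gives a = αR, so f = (I/R²)a = (2/5)M a.
Substituting: Mg sinθ = (1 + 0.4000)Ma, so a = g sinθ/(1 + 0.4000) = (9.8) sin 20.1° / 1.400 = 2.406 m/s².

a ≈ 2.41 m/s²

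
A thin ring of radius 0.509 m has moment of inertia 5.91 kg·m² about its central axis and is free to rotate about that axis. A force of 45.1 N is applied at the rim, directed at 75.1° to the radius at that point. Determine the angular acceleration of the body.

Only the tangential component produces torque: τ = F R sinθ = (45.1)(0.509) sin 75.1° = 22.18 N·m.
From τ = Iα: α = 22.18/5.910 = 3.754 rad/s².

α ≈ 3.75 rad/s²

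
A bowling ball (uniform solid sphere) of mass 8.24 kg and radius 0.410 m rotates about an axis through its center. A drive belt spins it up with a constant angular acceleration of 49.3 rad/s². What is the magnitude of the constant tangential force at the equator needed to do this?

F ≈ 66.6 N

I = (2/5)MR² = (2/5)(8.24)(0.410)² = 0.5541 kg·m².
The required torque is τ = Iα = (0.5541)(49.30) = 27.32 N·m.
A tangential force at the equator gives τ = FR, so F = τ/R = 27.32/0.410 = 66.62 N.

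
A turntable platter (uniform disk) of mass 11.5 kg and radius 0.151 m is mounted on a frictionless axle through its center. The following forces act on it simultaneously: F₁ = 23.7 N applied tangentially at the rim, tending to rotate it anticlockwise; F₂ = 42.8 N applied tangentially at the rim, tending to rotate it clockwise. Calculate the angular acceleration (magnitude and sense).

I = ½MR² = (1/2)(11.5)(0.151)² = 0.1311 kg·m².
Taking anticlockwise as positive: τ₁ = +(23.7)(0.151) = +3.579 N·m; τ₂ = −(42.8)(0.151) = −6.463 N·m.
Net torque τ = -2.884 N·m.
α = τ/I = -2.884/0.1311 = -22.00 rad/s².

α ≈ 22.0 rad/s², clockwise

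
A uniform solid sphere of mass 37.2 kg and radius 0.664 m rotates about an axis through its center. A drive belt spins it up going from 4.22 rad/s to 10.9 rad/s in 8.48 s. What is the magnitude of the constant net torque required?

I = (2/5)MR² = (2/5)(37.2)(0.664)² = 6.561 kg·m².
α = Δω/Δt = (10.9 − 4.22)/8.48 = 0.7877 rad/s².
τ = Iα = (6.561)(0.7877) = 5.168 N·m.

τ ≈ 5.17 N·m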